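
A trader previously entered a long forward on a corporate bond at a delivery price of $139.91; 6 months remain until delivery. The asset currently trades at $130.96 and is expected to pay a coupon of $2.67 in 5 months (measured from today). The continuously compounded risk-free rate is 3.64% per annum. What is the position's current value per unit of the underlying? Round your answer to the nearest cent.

PV(remaining coupons) I = 2.67·e^(−0.0364·5/12) = 2.6298
Current forward F = (S − I)·e^(rT) = (130.96 − 2.6298)·e^(0.0364·6/12) = 128.3302 × 1.018367 = 130.6872
Value (long) = (F − K)·e^(−rT) = (130.6872 − 139.91) × 0.981965 = -9.0565
Value = -$9.06

-$9.06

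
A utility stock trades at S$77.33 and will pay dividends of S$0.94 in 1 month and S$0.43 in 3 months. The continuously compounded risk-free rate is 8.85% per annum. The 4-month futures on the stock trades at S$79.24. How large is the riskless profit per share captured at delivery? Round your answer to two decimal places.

S$0.99 per share

PV(dividends) I = 0.94·e^(−0.0885·1/12) + 0.43·e^(−0.0885·3/12) = 1.3537
Fair futures F* = (S − I)·e^(rT) = (77.33 − 1.3537)·e^0.029500 = 75.9763 × 1.029939 = 78.2510
Market S$79.24 > fair 78.2510: forward overpriced → cash-and-carry (borrow at r, buy the stock and collect the dividends, short the forward).
Profit at T = |F_mkt − F*| = |79.24 − 78.2510| = S$0.99 per share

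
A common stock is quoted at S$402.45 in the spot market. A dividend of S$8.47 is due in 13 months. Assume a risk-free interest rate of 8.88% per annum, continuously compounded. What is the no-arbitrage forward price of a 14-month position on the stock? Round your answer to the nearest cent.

PV(dividends) I = 8.47·e^(−0.0888·13/12)
I = 7.6932
F = (S − I)·e^(rT) = (402.45 − 7.6932) · e^(0.0888·14/12)
= 394.7568 · e^0.103600 = 394.7568 × 1.109157 = S$437.85

S$437.85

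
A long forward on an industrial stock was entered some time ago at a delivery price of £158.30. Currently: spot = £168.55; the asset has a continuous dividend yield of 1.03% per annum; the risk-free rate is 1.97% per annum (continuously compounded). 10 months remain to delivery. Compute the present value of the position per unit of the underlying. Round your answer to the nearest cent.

£11.39

Current fair forward for the remaining 10 months: F = S·e^((r − q)·T), (r − q) = 0.0197 − 0.0103 = 0.0094
F = 168.55 · e^(0.0094 × 10/12) = 168.55 × 1.007864 = 169.8755
Value of long forward = (F − K)·e^(−rT) = (169.8755 − 158.30) · e^(−0.0197·10/12)
= 11.5755 × 0.983717 = 11.39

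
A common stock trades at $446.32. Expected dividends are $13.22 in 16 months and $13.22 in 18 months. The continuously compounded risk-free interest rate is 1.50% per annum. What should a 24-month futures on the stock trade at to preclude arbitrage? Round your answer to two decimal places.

$433.24

PV(dividends) I = 13.22·e^(−0.0150·16/12) + 13.22·e^(−0.0150·18/12)
I = 12.9582 + 12.9259 = 25.8841
F = (S − I)·e^(rT) = (446.32 − 25.8841) · e^(0.0150·24/12)
= 420.4359 · e^0.030000 = 420.4359 × 1.030455 = $433.24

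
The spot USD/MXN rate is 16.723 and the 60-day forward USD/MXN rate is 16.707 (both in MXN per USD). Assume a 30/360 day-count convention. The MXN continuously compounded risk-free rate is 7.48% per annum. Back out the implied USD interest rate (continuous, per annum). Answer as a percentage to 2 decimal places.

8.05%

F = S·e^((r_MXN − r_USD)T) ⇒ r_USD = r_MXN − ln(F/S)/T
ln(16.707/16.723) = -0.000957; /(60/360) = -0.005742
r_USD = 0.0748 + 0.005742 = 0.080542
r_USD = 8.05%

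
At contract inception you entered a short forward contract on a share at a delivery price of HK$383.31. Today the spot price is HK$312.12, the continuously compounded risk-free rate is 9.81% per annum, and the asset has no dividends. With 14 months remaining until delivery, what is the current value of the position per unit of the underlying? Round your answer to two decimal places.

HK$29.74

Current fair forward for the remaining 14 months: F = S·e^(r·T), r = 0.0981
F = 312.12 · e^(0.0981 × 14/12) = 312.12 × 1.121257 = 349.9667
Value of long forward = (F − K)·e^(−rT) = (349.9667 − 383.31) · e^(−0.0981·14/12)
= -33.3433 × 0.891857 = -29.74
Short position value = −(long value) = HK$29.74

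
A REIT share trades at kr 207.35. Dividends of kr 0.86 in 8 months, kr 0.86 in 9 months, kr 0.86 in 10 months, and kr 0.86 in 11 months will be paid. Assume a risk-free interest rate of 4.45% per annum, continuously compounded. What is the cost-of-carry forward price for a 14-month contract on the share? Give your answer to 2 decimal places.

kr 214.90

PV(dividends) I = 0.86·e^(−0.0445·8/12) + 0.86·e^(−0.0445·9/12) + 0.86·e^(−0.0445·10/12) + 0.86·e^(−0.0445·11/12)
I = 0.8349 + 0.8318 + 0.8287 + 0.8256 = 3.3210
F = (S − I)·e^(rT) = (207.35 − 3.3210) · e^(0.0445·14/12)
= 204.0290 · e^0.051917 = 204.0290 × 1.053288 = kr 214.90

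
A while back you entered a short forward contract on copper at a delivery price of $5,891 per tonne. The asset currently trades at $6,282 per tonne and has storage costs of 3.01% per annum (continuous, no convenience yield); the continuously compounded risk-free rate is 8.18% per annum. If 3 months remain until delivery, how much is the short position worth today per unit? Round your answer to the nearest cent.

Current fair forward for the remaining 3 months: F = S·e^((r + u)·T), (r + u) = 0.0818 + 0.0301 = 0.1119
F = 6282 · e^(0.1119 × 3/12) = 6282 × 1.02836997 = 6460.2202
Value of long forward = (F − K)·e^(−rT) = (6460.2202 − 5891) · e^(−0.0818·3/12)
= 569.2202 × 0.97975768 = 557.70
Short position value = −(long value) = -$557.70

-$557.70 per tonne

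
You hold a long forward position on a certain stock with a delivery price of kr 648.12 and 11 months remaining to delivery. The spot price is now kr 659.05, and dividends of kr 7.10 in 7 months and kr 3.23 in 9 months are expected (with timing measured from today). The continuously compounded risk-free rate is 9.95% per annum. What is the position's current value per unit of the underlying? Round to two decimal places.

kr 57.73

PV(remaining dividends) I = 7.10·e^(−0.0995·7/12) + 3.23·e^(−0.0995·9/12) = 9.6974
Current forward F = (S − I)·e^(rT) = (659.05 − 9.6974)·e^(0.0995·11/12) = 649.3526 × 1.095497 = 711.3638
Value (long) = (F − K)·e^(−rT) = (711.3638 − 648.12) × 0.912828 = 57.7307
Value = kr 57.73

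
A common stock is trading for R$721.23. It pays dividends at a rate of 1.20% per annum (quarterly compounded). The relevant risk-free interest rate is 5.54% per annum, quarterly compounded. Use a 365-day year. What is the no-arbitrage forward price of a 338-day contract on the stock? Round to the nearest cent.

F = S · (1+r/4)^(4T) / (1+q/4)^(4T)
= 721.23 × 1.052270 / 1.011157 = 721.23 × 1.040659
F = R$750.55

R$750.55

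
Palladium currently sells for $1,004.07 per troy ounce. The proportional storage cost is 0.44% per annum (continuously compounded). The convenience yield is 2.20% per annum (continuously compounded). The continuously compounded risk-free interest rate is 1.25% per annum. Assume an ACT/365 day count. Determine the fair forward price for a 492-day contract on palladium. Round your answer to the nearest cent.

$997.19 per troy ounce

Net carry = r + u − y = 0.0125 + 0.0044 − 0.0220 = -0.0051
F = S·e^((r+u−y)T) = 1004.07 · e^(-0.0051 × 492/365) = 1004.07 · e^-0.00687452
= 1004.07 × 0.99314906 = $997.19 per troy ounce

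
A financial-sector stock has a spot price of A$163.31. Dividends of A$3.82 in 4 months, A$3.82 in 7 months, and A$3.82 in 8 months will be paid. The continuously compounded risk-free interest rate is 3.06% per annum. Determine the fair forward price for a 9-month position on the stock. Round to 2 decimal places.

PV(dividends) I = 3.82·e^(−0.0306·4/12) + 3.82·e^(−0.0306·7/12) + 3.82·e^(−0.0306·8/12)
I = 3.7812 + 3.7524 + 3.7429 = 11.2765
F = (S − I)·e^(rT) = (163.31 − 11.2765) · e^(0.0306·9/12)
= 152.0335 · e^0.022950 = 152.0335 × 1.023215 = A$155.56

A$155.56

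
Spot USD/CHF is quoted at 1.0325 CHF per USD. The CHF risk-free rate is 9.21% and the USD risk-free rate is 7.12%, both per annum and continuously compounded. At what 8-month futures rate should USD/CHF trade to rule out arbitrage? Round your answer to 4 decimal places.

F = S·e^((r_CHF − r_USD)T) = 1.0325 · e^((0.0921 − 0.0712) × 8/12)
= 1.0325 · e^0.013933 = 1.0325 × 1.014031
F = 1.0470 CHF per USD

1.0470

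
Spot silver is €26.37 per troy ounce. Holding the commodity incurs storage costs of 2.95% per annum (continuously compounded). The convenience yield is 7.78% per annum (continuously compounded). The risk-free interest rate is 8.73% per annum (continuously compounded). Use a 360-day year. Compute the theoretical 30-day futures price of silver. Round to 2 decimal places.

Net carry = r + u − y = 0.0873 + 0.0295 − 0.0778 = 0.0390
F = S·e^((r+u−y)T) = 26.37 · e^(0.0390 × 30/360) = 26.37 · e^0.003250
= 26.37 × 1.003255 = €26.46 per troy ounce

€26.46 per troy ounce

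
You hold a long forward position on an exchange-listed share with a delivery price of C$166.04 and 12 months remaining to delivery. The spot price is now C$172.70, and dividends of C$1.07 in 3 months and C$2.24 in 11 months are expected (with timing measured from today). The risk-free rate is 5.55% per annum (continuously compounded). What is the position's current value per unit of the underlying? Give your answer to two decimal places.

PV(remaining dividends) I = 1.07·e^(−0.0555·3/12) + 2.24·e^(−0.0555·11/12) = 3.1841
Current forward F = (S − I)·e^(rT) = (172.70 − 3.1841)·e^(0.0555·12/12) = 169.5159 × 1.057069 = 179.1900
Value (long) = (F − K)·e^(−rT) = (179.1900 − 166.04) × 0.946012 = 12.4401
Value = C$12.44

C$12.44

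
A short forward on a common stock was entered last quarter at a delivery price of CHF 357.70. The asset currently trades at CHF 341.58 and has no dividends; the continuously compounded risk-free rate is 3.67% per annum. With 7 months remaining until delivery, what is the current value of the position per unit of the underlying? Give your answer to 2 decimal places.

Current fair forward for the remaining 7 months: F = S·e^(r·T), r = 0.0367
F = 341.58 · e^(0.0367 × 7/12) = 341.58 × 1.021639 = 348.9714
Value of long forward = (F − K)·e^(−rT) = (348.9714 − 357.70) · e^(−0.0367·7/12)
= -8.7286 × 0.978819 = -8.54
Short position value = −(long value) = CHF 8.54

CHF 8.54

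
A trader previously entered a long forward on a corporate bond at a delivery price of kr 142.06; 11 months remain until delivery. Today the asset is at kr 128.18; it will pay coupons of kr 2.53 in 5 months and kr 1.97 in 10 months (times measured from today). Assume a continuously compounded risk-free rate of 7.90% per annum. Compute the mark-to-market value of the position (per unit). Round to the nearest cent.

PV(remaining coupons) I = 2.53·e^(−0.0790·5/12) + 1.97·e^(−0.0790·10/12) = 4.2926
Current forward F = (S − I)·e^(rT) = (128.18 − 4.2926)·e^(0.0790·11/12) = 123.8874 × 1.075103 = 133.1917
Value (long) = (F − K)·e^(−rT) = (133.1917 − 142.06) × 0.930143 = -8.2488
Value = -kr 8.25

-kr 8.25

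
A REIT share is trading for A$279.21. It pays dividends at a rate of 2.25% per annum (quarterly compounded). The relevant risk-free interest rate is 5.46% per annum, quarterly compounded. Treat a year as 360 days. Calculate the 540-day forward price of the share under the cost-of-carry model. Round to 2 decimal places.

F = S · (1+r/4)^(4T) / (1+q/4)^(4T)
= 279.21 × 1.084746 / 1.034228 = 279.21 × 1.048846
F = A$292.85

A$292.85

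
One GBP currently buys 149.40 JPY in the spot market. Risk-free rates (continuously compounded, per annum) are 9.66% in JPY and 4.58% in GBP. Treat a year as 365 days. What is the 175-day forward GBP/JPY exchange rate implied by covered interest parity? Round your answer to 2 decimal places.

F = S·e^((r_JPY − r_GBP)T) = 149.40 · e^((0.0966 − 0.0458) × 175/365)
= 149.40 · e^0.024356 = 149.40 × 1.024655
F = 153.08 JPY per GBP

153.08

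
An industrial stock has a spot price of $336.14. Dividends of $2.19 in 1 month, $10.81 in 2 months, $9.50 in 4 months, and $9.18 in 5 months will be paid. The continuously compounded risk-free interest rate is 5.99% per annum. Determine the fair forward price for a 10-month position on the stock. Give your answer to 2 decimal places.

PV(dividends) I = 2.19·e^(−0.0599·1/12) + 10.81·e^(−0.0599·2/12) + 9.50·e^(−0.0599·4/12) + 9.18·e^(−0.0599·5/12)
I = 2.1791 + 10.7026 + 9.3122 + 8.9537 = 31.1476
F = (S − I)·e^(rT) = (336.14 − 31.1476) · e^(0.0599·10/12)
= 304.9924 · e^0.049917 = 304.9924 × 1.051184 = $320.60

$320.60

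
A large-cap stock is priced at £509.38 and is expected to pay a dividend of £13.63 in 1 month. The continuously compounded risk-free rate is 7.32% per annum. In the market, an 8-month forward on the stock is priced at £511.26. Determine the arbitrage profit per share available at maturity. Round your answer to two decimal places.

£9.37 per share

PV(dividends) I = 13.63·e^(−0.0732·1/12) = 13.5471
Fair forward F* = (S − I)·e^(rT) = (509.38 − 13.5471)·e^0.048800 = 495.8329 × 1.050010 = 520.6295
Market £511.26 < fair 520.6295: forward underpriced → reverse cash-and-carry (short the stock, invest proceeds at r, pay the dividends, go long the forward).
Profit at T = |F_mkt − F*| = |511.26 − 520.6295| = £9.37 per share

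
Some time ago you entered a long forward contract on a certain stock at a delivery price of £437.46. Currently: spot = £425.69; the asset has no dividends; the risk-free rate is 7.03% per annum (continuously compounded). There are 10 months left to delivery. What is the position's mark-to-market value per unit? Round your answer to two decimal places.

Current fair forward for the remaining 10 months: F = S·e^(r·T), r = 0.0703
F = 425.69 · e^(0.0703 × 10/12) = 425.69 × 1.060333 = 451.3732
Value of long forward = (F − K)·e^(−rT) = (451.3732 − 437.46) · e^(−0.0703·10/12)
= 13.9132 × 0.943100 = 13.12

£13.12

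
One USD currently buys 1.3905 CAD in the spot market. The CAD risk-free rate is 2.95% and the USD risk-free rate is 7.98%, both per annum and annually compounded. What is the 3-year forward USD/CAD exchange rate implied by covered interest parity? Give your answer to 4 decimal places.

1.2051

By covered interest parity, F = S · (1+r_CAD)^T / (1+r_USD)^T
= 1.3905 × 1.091136 / 1.259012 = 1.3905 × 0.866661
F = 1.2051 CAD per USD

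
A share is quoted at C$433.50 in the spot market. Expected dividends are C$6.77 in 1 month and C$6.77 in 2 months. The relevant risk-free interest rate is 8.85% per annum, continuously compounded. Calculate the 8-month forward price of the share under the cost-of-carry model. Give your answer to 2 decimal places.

PV(dividends) I = 6.77·e^(−0.0885·1/12) + 6.77·e^(−0.0885·2/12)
I = 6.7203 + 6.6709 = 13.3912
F = (S − I)·e^(rT) = (433.50 − 13.3912) · e^(0.0885·8/12)
= 420.1088 · e^0.059000 = 420.1088 × 1.060775 = C$445.64

C$445.64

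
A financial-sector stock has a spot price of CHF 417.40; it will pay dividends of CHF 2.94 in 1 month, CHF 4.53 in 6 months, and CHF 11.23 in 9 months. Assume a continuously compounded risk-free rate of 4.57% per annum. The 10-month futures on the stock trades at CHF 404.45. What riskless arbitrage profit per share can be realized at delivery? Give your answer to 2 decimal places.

PV(dividends) I = 2.94·e^(−0.0457·1/12) + 4.53·e^(−0.0457·6/12) + 11.23·e^(−0.0457·9/12) = 18.2081
Fair futures F* = (S − I)·e^(rT) = (417.40 − 18.2081)·e^0.038083 = 399.1919 × 1.038817 = 414.6873
Market CHF 404.45 < fair 414.6873: forward underpriced → reverse cash-and-carry (short the stock, invest proceeds at r, pay the dividends, go long the forward).
Profit at T = |F_mkt − F*| = |404.45 − 414.6873| = CHF 10.24 per share

CHF 10.24 per share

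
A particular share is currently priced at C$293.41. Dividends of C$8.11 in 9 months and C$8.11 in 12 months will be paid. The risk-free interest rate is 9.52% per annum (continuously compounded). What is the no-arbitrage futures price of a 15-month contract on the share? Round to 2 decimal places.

PV(dividends) I = 8.11·e^(−0.0952·9/12) + 8.11·e^(−0.0952·12/12)
I = 7.5511 + 7.3735 = 14.9246
F = (S − I)·e^(rT) = (293.41 − 14.9246) · e^(0.0952·15/12)
= 278.4854 · e^0.119000 = 278.4854 × 1.126370 = C$313.68

C$313.68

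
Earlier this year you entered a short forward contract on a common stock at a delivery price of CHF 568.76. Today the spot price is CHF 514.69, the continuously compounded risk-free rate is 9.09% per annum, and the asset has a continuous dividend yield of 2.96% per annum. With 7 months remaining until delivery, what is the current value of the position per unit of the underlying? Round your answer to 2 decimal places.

CHF 33.51

Current fair forward for the remaining 7 months: F = S·e^((r − q)·T), (r − q) = 0.0909 − 0.0296 = 0.0613
F = 514.69 · e^(0.0613 × 7/12) = 514.69 × 1.036405 = 533.4273
Value of long forward = (F − K)·e^(−rT) = (533.4273 − 568.76) · e^(−0.0909·7/12)
= -35.3327 × 0.948356 = -33.51
Short position value = −(long value) = CHF 33.51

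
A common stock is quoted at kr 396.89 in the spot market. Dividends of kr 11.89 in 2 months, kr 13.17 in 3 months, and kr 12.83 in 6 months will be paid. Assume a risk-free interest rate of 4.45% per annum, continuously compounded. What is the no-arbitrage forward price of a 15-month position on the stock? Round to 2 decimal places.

kr 380.08

PV(dividends) I = 11.89·e^(−0.0445·2/12) + 13.17·e^(−0.0445·3/12) + 12.83·e^(−0.0445·6/12)
I = 11.8021 + 13.0243 + 12.5477 = 37.3741
F = (S − I)·e^(rT) = (396.89 − 37.3741) · e^(0.0445·15/12)
= 359.5159 · e^0.055625 = 359.5159 × 1.057201 = kr 380.08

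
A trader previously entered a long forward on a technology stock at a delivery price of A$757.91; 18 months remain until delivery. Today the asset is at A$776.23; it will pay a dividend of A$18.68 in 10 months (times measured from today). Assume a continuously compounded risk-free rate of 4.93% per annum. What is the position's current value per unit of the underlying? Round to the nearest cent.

A$54.42

PV(remaining dividends) I = 18.68·e^(−0.0493·10/12) = 17.9281
Current forward F = (S − I)·e^(rT) = (776.23 − 17.9281)·e^(0.0493·18/12) = 758.3019 × 1.076753 = 816.5038
Value (long) = (F − K)·e^(−rT) = (816.5038 − 757.91) × 0.928718 = 54.4171
Value = A$54.42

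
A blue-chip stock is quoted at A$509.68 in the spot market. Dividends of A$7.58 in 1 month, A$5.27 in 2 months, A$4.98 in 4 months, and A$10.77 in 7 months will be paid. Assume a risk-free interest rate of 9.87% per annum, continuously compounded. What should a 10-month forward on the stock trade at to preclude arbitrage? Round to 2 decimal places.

A$523.31

PV(dividends) I = 7.58·e^(−0.0987·1/12) + 5.27·e^(−0.0987·2/12) + 4.98·e^(−0.0987·4/12) + 10.77·e^(−0.0987·7/12)
I = 7.5179 + 5.1840 + 4.8188 + 10.1674 = 27.6881
F = (S − I)·e^(rT) = (509.68 − 27.6881) · e^(0.0987·10/12)
= 481.9919 · e^0.082250 = 481.9919 × 1.085727 = A$523.31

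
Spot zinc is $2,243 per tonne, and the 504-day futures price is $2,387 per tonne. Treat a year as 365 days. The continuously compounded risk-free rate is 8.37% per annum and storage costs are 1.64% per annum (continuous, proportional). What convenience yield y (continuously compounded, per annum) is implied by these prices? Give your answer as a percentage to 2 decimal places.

5.50%

F = S·e^((r+u−y)T) ⇒ (r+u−y) = ln(F/S)/T
ln(2387/2243) = 0.062223; /T ⇒ 0.045062
y = r + u − ln(F/S)/T = 0.0837 + 0.0164 − 0.045062 = 0.055038
y = 5.50%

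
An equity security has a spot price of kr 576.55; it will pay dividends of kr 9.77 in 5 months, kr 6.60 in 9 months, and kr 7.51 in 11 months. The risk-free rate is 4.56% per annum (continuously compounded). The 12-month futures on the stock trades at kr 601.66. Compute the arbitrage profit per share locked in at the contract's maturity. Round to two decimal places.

PV(dividends) I = 9.77·e^(−0.0456·5/12) + 6.60·e^(−0.0456·9/12) + 7.51·e^(−0.0456·11/12) = 23.1668
Fair futures F* = (S − I)·e^(rT) = (576.55 − 23.1668)·e^0.045600 = 553.3832 × 1.046656 = 579.2018
Market kr 601.66 > fair 579.2018: forward overpriced → cash-and-carry (borrow at r, buy the stock and collect the dividends, short the forward).
Profit at T = |F_mkt − F*| = |601.66 − 579.2018| = kr 22.46 per share

kr 22.46 per share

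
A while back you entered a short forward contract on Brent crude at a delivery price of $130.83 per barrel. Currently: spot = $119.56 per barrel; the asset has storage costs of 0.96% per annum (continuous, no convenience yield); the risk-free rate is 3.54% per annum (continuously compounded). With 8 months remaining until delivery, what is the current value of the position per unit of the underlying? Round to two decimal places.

$7.45 per barrel

Current fair forward for the remaining 8 months: F = S·e^((r + u)·T), (r + u) = 0.0354 + 0.0096 = 0.0450
F = 119.56 · e^(0.0450 × 8/12) = 119.56 × 1.030455 = 123.2012
Value of long forward = (F − K)·e^(−rT) = (123.2012 − 130.83) · e^(−0.0354·8/12)
= -7.6288 × 0.976676 = -7.45
Short position value = −(long value) = $7.45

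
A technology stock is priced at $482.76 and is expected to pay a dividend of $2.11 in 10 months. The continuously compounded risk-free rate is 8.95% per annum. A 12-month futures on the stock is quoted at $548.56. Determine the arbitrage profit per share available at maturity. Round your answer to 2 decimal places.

$22.74 per share

PV(dividends) I = 2.11·e^(−0.0895·10/12) = 1.9584
Fair futures F* = (S − I)·e^(rT) = (482.76 − 1.9584)·e^0.089500 = 480.8016 × 1.093627 = 525.8176
Market $548.56 > fair 525.8176: forward overpriced → cash-and-carry (borrow at r, buy the stock and collect the dividends, short the forward).
Profit at T = |F_mkt − F*| = |548.56 − 525.8176| = $22.74 per share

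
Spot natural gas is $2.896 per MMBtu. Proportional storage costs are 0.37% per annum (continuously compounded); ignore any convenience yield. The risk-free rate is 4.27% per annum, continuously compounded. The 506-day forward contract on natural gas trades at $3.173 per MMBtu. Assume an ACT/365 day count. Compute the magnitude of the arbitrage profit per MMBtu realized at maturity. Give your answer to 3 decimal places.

$0.085 per MMBtu

Fair forward: F* = S·e^(carry·T), with carry = (r + u) = 0.0427 + 0.0037 = 0.0464
F* = 2.896 · e^(0.0464 × 506/365) = 2.896 · e^0.064324 = 2.896 × 1.066438 = $3.0884
Market $3.173 > fair $3.0884: forward overpriced → cash-and-carry (buy spot, short the forward).
At maturity, profit = |F_mkt − F*| = |3.173 − 3.0884| = $0.085 per MMBtu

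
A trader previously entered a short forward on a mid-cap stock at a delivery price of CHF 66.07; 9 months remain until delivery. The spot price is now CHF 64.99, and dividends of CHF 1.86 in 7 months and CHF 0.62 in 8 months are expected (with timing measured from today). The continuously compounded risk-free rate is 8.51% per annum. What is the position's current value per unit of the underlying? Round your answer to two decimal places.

PV(remaining dividends) I = 1.86·e^(−0.0851·7/12) + 0.62·e^(−0.0851·8/12) = 2.3557
Current forward F = (S − I)·e^(rT) = (64.99 − 2.3557)·e^(0.0851·9/12) = 62.6343 × 1.065906 = 66.7623
Value (long) = (F − K)·e^(−rT) = (66.7623 − 66.07) × 0.938169 = 0.6495
Short position value = −(long value) = -CHF 0.65

-CHF 0.65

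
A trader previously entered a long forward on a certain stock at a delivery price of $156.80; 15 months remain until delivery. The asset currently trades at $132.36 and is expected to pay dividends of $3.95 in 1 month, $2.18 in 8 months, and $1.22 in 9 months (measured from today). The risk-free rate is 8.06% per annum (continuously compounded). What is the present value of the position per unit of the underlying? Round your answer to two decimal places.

-$16.55

PV(remaining dividends) I = 3.95·e^(−0.0806·1/12) + 2.18·e^(−0.0806·8/12) + 1.22·e^(−0.0806·9/12) = 7.1379
Current forward F = (S − I)·e^(rT) = (132.36 − 7.1379)·e^(0.0806·15/12) = 125.2221 × 1.106000 = 138.4956
Value (long) = (F − K)·e^(−rT) = (138.4956 − 156.80) × 0.904159 = -16.5501
Value = -$16.55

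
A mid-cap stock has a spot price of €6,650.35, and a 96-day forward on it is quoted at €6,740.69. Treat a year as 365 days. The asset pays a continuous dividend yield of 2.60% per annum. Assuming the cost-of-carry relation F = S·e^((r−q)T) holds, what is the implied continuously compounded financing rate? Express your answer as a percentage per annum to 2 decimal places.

7.73%

From F = S·e^((r−q)T): (r − q) = ln(F/S)/T
ln(6740.69/6650.35) = ln(1.013584) = 0.013493
(r − q) = 0.013493 / (96/365) = 0.051302
r = ln(F/S)/T + q = 0.051302 + 0.0260 = 0.077302
r = 7.73%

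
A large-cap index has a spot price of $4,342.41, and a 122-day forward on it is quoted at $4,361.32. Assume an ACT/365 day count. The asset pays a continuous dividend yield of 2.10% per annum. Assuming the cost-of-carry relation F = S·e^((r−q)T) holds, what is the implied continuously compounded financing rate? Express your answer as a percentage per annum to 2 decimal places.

From F = S·e^((r−q)T): (r − q) = ln(F/S)/T
ln(4361.32/4342.41) = ln(1.004355) = 0.004346
(r − q) = 0.004346 / (122/365) = 0.013002
r = ln(F/S)/T + q = 0.013002 + 0.0210 = 0.034002
r = 3.40%

3.40%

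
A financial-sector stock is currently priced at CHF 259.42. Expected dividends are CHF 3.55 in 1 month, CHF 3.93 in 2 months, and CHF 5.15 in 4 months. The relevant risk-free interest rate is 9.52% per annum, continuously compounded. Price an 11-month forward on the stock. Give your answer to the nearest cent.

CHF 269.57

PV(dividends) I = 3.55·e^(−0.0952·1/12) + 3.93·e^(−0.0952·2/12) + 5.15·e^(−0.0952·4/12)
I = 3.5219 + 3.8681 + 4.9891 = 12.3791
F = (S − I)·e^(rT) = (259.42 − 12.3791) · e^(0.0952·11/12)
= 247.0409 · e^0.087267 = 247.0409 × 1.091188 = CHF 269.57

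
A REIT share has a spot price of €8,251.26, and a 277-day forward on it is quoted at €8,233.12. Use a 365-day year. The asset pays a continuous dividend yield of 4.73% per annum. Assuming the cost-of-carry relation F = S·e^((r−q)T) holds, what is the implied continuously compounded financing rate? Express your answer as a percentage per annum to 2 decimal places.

From F = S·e^((r−q)T): (r − q) = ln(F/S)/T
ln(8233.12/8251.26) = ln(0.997802) = -0.002200
(r − q) = -0.002200 / (277/365) = -0.002899
r = ln(F/S)/T + q = -0.002899 + 0.0473 = 0.044401
r = 4.44%

4.44%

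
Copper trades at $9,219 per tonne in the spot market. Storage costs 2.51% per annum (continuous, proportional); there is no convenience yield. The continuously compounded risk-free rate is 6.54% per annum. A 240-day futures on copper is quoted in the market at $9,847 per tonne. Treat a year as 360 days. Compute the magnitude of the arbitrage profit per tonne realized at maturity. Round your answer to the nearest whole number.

$55 per tonne

Fair futures: F* = S·e^(carry·T), with carry = (r + u) = 0.0654 + 0.0251 = 0.0905
F* = 9219 · e^(0.0905 × 240/360) = 9219 · e^0.060333 = 9219 × 1.062190 = $9792.3296
Market $9847 > fair $9792.3296: forward overpriced → cash-and-carry (buy spot, short the forward).
At maturity, profit = |F_mkt − F*| = |9847 − 9792.3296| = $55 per tonne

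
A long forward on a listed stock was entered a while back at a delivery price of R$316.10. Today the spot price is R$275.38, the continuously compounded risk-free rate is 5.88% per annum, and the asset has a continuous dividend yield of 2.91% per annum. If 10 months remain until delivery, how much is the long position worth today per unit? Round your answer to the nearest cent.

Current fair forward for the remaining 10 months: F = S·e^((r − q)·T), (r − q) = 0.0588 − 0.0291 = 0.0297
F = 275.38 · e^(0.0297 × 10/12) = 275.38 × 1.025059 = 282.2807
Value of long forward = (F − K)·e^(−rT) = (282.2807 − 316.10) · e^(−0.0588·10/12)
= -33.8193 × 0.952181 = -32.20

-R$32.20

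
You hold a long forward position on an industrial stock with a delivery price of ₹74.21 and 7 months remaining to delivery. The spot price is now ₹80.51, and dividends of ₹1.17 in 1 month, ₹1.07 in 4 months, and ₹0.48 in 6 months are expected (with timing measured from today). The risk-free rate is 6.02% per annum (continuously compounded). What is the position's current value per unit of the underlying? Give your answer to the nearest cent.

PV(remaining dividends) I = 1.17·e^(−0.0602·1/12) + 1.07·e^(−0.0602·4/12) + 0.48·e^(−0.0602·6/12) = 2.6787
Current forward F = (S − I)·e^(rT) = (80.51 − 2.6787)·e^(0.0602·7/12) = 77.8313 × 1.035741 = 80.6131
Value (long) = (F − K)·e^(−rT) = (80.6131 − 74.21) × 0.965493 = 6.1821
Value = ₹6.18

₹6.18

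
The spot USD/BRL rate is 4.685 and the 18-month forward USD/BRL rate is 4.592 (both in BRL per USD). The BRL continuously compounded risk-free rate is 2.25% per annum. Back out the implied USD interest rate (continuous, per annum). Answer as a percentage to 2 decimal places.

F = S·e^((r_BRL − r_USD)T) ⇒ r_USD = r_BRL − ln(F/S)/T
ln(4.592/4.685) = -0.020050; /(18/12) = -0.013367
r_USD = 0.0225 + 0.013367 = 0.035867
r_USD = 3.59%

3.59%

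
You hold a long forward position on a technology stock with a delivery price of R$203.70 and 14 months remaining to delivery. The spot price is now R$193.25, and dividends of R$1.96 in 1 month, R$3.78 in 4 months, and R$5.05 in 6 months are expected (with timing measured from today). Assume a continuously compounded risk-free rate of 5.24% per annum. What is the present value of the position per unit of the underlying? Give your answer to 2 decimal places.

PV(remaining dividends) I = 1.96·e^(−0.0524·1/12) + 3.78·e^(−0.0524·4/12) + 5.05·e^(−0.0524·6/12) = 10.5854
Current forward F = (S − I)·e^(rT) = (193.25 − 10.5854)·e^(0.0524·14/12) = 182.6646 × 1.063041 = 194.1800
Value (long) = (F − K)·e^(−rT) = (194.1800 − 203.70) × 0.940698 = -8.9554
Value = -R$8.96

-R$8.96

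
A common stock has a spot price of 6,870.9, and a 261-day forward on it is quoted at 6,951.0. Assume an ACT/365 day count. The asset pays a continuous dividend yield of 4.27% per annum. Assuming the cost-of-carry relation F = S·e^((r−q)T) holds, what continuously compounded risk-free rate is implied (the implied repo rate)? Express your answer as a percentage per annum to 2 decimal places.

From F = S·e^((r−q)T): (r − q) = ln(F/S)/T
ln(6951.0/6870.9) = ln(1.011658) = 0.011591
(r − q) = 0.011591 / (261/365) = 0.016210
r = ln(F/S)/T + q = 0.016210 + 0.0427 = 0.058910
r = 5.89%

5.89%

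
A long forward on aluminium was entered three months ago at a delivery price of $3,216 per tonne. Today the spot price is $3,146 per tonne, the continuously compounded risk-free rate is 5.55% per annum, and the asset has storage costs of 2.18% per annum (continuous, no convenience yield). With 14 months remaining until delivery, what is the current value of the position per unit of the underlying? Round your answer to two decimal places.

Current fair forward for the remaining 14 months: F = S·e^((r + u)·T), (r + u) = 0.0555 + 0.0218 = 0.0773
F = 3146 · e^(0.0773 × 14/12) = 3146 × 1.09437490 = 3442.9034
Value of long forward = (F − K)·e^(−rT) = (3442.9034 − 3216) · e^(−0.0555·14/12)
= 226.9034 × 0.93730176 = 212.68

$212.68 per tonne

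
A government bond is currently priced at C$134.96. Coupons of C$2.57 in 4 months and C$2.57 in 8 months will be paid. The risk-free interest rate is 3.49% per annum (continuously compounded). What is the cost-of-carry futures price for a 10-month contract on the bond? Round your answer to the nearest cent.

PV(coupons) I = 2.57·e^(−0.0349·4/12) + 2.57·e^(−0.0349·8/12)
I = 2.5403 + 2.5109 = 5.0512
F = (S − I)·e^(rT) = (134.96 − 5.0512) · e^(0.0349·10/12)
= 129.9088 · e^0.029083 = 129.9088 × 1.029510 = C$133.74

C$133.74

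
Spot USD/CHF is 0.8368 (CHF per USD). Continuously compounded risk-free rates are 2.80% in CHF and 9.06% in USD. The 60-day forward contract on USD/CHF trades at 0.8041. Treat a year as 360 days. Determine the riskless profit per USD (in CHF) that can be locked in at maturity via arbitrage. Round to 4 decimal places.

Fair forward: F* = S·e^(carry·T), with carry = (r_CHF − r_USD) = 0.0280 − 0.0906 = -0.0626
F* = 0.8368 · e^(-0.0626 × 60/360) = 0.8368 · e^-0.010433 = 0.8368 × 0.989621 = 0.8281
Market 0.8041 < fair 0.8281: forward underpriced → reverse cash-and-carry (short spot, go long the forward).
At maturity, profit = |F_mkt − F*| = |0.8041 − 0.8281| = 0.0240 per USD (in CHF)

0.0240 per USD (in CHF)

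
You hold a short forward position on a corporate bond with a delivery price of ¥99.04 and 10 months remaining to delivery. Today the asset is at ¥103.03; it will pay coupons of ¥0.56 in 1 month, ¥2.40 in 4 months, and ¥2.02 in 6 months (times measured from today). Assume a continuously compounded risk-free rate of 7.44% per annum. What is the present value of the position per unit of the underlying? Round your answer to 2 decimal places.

-¥5.10

PV(remaining coupons) I = 0.56·e^(−0.0744·1/12) + 2.40·e^(−0.0744·4/12) + 2.02·e^(−0.0744·6/12) = 4.8440
Current forward F = (S − I)·e^(rT) = (103.03 − 4.8440)·e^(0.0744·10/12) = 98.1860 × 1.063962 = 104.4662
Value (long) = (F − K)·e^(−rT) = (104.4662 − 99.04) × 0.939883 = 5.1000
Short position value = −(long value) = -¥5.10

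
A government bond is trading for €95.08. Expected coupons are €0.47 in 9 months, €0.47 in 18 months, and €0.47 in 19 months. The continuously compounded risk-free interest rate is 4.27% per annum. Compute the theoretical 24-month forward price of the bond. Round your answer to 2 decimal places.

PV(coupons) I = 0.47·e^(−0.0427·9/12) + 0.47·e^(−0.0427·18/12) + 0.47·e^(−0.0427·19/12)
I = 0.4552 + 0.4408 + 0.4393 = 1.3353
F = (S − I)·e^(rT) = (95.08 − 1.3353) · e^(0.0427·24/12)
= 93.7447 · e^0.085400 = 93.7447 × 1.089153 = €102.10

€102.10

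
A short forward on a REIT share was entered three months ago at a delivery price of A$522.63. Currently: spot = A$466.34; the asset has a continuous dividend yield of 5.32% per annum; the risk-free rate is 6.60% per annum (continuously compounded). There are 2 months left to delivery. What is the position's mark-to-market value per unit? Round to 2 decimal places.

Current fair forward for the remaining 2 months: F = S·e^((r − q)·T), (r − q) = 0.0660 − 0.0532 = 0.0128
F = 466.34 · e^(0.0128 × 2/12) = 466.34 × 1.002136 = 467.3361
Value of long forward = (F − K)·e^(−rT) = (467.3361 − 522.63) · e^(−0.0660·2/12)
= -55.2939 × 0.989060 = -54.69
Short position value = −(long value) = A$54.69

A$54.69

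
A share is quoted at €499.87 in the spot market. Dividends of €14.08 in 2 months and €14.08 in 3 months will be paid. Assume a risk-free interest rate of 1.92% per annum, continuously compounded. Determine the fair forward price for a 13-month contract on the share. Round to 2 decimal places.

PV(dividends) I = 14.08·e^(−0.0192·2/12) + 14.08·e^(−0.0192·3/12)
I = 14.0350 + 14.0126 = 28.0476
F = (S − I)·e^(rT) = (499.87 − 28.0476) · e^(0.0192·13/12)
= 471.8224 · e^0.020800 = 471.8224 × 1.021018 = €481.74

€481.74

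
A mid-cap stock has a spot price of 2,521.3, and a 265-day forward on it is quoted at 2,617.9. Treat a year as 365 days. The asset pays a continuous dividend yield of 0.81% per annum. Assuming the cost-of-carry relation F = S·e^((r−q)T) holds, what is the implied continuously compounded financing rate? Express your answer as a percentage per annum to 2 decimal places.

From F = S·e^((r−q)T): (r − q) = ln(F/S)/T
ln(2617.9/2521.3) = ln(1.038314) = 0.037598
(r − q) = 0.037598 / (265/365) = 0.051786
r = ln(F/S)/T + q = 0.051786 + 0.0081 = 0.059886
r = 5.99%

5.99%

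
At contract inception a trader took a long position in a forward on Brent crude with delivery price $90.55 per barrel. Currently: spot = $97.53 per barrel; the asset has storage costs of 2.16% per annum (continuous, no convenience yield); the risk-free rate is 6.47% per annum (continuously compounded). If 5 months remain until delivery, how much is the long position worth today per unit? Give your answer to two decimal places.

Current fair forward for the remaining 5 months: F = S·e^((r + u)·T), (r + u) = 0.0647 + 0.0216 = 0.0863
F = 97.53 · e^(0.0863 × 5/12) = 97.53 × 1.036613 = 101.1009
Value of long forward = (F − K)·e^(−rT) = (101.1009 − 90.55) · e^(−0.0647·5/12)
= 10.5509 × 0.973402 = 10.27

$10.27 per barrel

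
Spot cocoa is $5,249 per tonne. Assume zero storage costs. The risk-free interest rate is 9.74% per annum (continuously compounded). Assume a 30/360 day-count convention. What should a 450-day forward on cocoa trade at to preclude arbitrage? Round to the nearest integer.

F = S·e^(rT) = 5249 · e^(0.0974 × 450/360) = 5249 · e^0.121750
= 5249 × 1.129472 = $5,929 per tonne

$5,929 per tonne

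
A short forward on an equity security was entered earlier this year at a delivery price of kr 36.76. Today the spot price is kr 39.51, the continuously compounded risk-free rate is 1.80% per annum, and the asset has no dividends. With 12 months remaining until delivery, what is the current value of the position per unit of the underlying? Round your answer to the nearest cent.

-kr 3.41

Current fair forward for the remaining 12 months: F = S·e^(r·T), r = 0.0180
F = 39.51 · e^(0.0180 × 12/12) = 39.51 × 1.018163 = 40.2276
Value of long forward = (F − K)·e^(−rT) = (40.2276 − 36.76) · e^(−0.0180·12/12)
= 3.4676 × 0.982161 = 3.41
Short position value = −(long value) = -kr 3.41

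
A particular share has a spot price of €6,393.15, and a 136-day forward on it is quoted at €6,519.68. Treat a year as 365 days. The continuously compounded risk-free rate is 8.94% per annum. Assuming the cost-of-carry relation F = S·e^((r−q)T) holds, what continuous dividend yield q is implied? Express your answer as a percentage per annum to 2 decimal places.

From F = S·e^((r−q)T): (r − q) = ln(F/S)/T
ln(6519.68/6393.15) = ln(1.019791) = 0.019598
(r − q) = 0.019598 / (136/365) = 0.052598
q = r − ln(F/S)/T = 0.0894 − 0.052598 = 0.036802
q = 3.68%

3.68%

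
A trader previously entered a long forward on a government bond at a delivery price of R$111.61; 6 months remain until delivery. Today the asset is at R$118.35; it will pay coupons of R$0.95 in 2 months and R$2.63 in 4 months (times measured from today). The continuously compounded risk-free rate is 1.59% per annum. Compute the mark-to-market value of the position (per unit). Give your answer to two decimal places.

R$4.06

PV(remaining coupons) I = 0.95·e^(−0.0159·2/12) + 2.63·e^(−0.0159·4/12) = 3.5636
Current forward F = (S − I)·e^(rT) = (118.35 − 3.5636)·e^(0.0159·6/12) = 114.7864 × 1.007982 = 115.7026
Value (long) = (F − K)·e^(−rT) = (115.7026 − 111.61) × 0.992082 = 4.0602
Value = R$4.06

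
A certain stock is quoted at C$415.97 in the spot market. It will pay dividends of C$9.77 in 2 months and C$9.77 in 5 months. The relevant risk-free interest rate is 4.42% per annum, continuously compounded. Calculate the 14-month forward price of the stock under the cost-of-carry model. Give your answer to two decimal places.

C$417.67

PV(dividends) I = 9.77·e^(−0.0442·2/12) + 9.77·e^(−0.0442·5/12)
I = 9.6983 + 9.5917 = 19.2900
F = (S − I)·e^(rT) = (415.97 − 19.2900) · e^(0.0442·14/12)
= 396.6800 · e^0.051567 = 396.6800 × 1.052920 = C$417.67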